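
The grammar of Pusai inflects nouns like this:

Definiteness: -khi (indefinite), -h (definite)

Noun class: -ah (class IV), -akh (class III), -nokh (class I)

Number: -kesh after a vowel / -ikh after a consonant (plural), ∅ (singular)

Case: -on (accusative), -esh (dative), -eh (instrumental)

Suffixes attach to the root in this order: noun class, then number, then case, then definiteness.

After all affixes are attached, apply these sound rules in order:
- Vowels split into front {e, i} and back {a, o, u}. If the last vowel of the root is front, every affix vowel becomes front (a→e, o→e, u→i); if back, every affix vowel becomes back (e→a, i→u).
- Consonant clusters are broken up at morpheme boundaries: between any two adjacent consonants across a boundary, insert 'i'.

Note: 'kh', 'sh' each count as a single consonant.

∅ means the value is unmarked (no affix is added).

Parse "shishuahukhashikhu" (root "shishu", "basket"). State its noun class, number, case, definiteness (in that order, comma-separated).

Segment: shishu-ah-ikh-esh-khi.
noun class: -ah → class IV.
number: -kesh/ikh → plural.
case: -esh → dative.
definiteness: -khi → indefinite.

class IV, plural, dative, indefinite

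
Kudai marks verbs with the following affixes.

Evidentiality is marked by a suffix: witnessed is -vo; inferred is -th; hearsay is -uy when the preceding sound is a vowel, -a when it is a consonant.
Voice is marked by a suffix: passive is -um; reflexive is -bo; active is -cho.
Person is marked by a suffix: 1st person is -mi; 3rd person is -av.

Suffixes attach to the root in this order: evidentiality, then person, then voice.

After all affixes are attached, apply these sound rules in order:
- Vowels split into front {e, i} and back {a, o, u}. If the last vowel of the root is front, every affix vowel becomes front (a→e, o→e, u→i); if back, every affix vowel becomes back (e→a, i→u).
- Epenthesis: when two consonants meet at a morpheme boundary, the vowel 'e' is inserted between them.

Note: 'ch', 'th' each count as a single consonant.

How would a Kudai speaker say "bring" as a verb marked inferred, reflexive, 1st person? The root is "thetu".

thetuthemubo

Attach evidentiality inferred -th → thetuth.
Attach person 1st person -mi → thetuthmi.
Attach voice reflexive -bo → thetuthmibo.
Apply vowel harmony: thetuthmibo → thetuthmubo.
Apply epenthesis: thetuthmubo → thetuthemubo.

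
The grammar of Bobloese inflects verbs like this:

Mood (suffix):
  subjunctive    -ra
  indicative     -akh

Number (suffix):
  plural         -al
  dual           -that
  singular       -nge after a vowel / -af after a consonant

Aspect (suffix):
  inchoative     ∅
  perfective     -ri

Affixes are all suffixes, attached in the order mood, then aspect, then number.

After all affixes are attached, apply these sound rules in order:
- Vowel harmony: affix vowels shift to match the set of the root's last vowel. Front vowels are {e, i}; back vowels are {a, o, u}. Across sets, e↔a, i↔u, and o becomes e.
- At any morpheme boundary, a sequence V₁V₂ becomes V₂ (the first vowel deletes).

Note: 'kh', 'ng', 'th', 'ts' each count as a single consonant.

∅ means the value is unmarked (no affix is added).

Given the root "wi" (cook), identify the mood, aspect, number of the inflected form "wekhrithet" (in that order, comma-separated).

indicative, perfective, dual

Segment: wi-akh-ri-that.
mood: -akh → indicative.
aspect: -ri → perfective.
number: -that → dual.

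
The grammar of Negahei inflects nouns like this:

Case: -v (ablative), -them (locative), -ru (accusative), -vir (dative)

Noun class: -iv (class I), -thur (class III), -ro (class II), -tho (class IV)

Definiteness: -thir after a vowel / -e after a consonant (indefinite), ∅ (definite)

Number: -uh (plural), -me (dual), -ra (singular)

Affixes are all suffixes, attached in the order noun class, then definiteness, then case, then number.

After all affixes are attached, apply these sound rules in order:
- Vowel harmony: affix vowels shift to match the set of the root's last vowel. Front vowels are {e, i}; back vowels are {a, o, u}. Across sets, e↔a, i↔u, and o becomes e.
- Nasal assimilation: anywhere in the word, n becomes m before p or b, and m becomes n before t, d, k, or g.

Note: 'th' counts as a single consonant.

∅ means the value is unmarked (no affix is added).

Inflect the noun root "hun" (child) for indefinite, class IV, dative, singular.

hunthothurvurra

Attach noun class class IV -tho → huntho.
Attach definiteness indefinite -thir (after vowel 'o') → hunthothir.
Attach case dative -vir → hunthothirvir.
Attach number singular -ra → hunthothirvirra.
Apply vowel harmony: hunthothirvirra → hunthothurvurra.
Nasal assimilation: no change.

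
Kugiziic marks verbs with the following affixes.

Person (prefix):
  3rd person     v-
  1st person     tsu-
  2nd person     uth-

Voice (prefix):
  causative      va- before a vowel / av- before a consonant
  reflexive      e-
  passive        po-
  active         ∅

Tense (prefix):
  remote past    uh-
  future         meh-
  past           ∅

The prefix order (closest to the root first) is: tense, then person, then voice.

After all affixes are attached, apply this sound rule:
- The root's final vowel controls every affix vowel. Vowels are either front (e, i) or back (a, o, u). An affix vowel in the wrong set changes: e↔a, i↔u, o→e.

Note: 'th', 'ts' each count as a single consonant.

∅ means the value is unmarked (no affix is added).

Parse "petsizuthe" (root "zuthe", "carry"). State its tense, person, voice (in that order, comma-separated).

past, 1st person, passive

Segment: po-tsu-zuthe.
tense: ∅ → past.
person: tsu- → 1st person.
voice: po- → passive.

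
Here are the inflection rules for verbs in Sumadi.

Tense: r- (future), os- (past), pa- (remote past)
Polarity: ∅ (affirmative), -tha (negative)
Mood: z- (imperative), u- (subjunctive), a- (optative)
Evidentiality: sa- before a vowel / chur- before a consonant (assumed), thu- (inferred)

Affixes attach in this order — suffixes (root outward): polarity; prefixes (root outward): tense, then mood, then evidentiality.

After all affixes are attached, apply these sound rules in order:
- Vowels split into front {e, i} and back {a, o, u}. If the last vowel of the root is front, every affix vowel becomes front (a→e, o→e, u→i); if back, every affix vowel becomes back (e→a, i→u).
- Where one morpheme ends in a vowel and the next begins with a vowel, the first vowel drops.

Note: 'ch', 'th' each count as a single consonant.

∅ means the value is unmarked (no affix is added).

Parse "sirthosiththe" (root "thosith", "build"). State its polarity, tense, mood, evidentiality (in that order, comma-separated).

negative, future, subjunctive, assumed

Segment: sa-u-r-thosith-tha.
polarity: -tha → negative.
tense: r- → future.
mood: u- → subjunctive.
evidentiality: sa/chur- → assumed.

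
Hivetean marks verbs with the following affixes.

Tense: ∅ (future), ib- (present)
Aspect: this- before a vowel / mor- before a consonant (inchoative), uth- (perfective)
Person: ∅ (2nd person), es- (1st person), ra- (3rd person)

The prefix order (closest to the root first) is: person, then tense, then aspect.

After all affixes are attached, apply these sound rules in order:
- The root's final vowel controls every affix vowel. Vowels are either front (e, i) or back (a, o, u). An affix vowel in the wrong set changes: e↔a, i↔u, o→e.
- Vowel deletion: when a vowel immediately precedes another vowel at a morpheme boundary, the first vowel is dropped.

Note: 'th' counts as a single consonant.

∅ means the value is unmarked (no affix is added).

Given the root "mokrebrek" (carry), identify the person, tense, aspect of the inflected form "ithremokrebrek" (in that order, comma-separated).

Segment: uth-ra-mokrebrek.
person: ra- → 3rd person.
tense: ∅ → future.
aspect: uth- → perfective.

3rd person, future, perfective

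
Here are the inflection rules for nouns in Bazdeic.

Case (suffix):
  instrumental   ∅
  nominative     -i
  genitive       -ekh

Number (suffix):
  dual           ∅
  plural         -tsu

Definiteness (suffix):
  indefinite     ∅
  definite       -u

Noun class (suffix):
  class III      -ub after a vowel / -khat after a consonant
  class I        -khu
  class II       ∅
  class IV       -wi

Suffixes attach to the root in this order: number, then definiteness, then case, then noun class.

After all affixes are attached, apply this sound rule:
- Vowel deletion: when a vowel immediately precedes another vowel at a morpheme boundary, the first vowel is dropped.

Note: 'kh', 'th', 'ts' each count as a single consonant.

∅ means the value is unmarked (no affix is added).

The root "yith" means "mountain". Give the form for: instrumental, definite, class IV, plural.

yithtsuwi

Attach number plural -tsu → yithtsu.
Attach definiteness definite -u → yithtsuu.
case = instrumental: zero marking, form stays yithtsuu.
Attach noun class class IV -wi → yithtsuuwi.
Apply vowel deletion: yithtsuuwi → yithtsuwi.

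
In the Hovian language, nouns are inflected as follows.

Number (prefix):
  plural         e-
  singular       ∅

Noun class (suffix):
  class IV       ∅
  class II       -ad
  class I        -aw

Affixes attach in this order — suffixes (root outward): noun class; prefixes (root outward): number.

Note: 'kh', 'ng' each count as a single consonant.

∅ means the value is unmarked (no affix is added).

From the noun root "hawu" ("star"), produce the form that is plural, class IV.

noun class = class IV: zero marking, form stays hawu.
Attach number plural e- → ehawu.

ehawu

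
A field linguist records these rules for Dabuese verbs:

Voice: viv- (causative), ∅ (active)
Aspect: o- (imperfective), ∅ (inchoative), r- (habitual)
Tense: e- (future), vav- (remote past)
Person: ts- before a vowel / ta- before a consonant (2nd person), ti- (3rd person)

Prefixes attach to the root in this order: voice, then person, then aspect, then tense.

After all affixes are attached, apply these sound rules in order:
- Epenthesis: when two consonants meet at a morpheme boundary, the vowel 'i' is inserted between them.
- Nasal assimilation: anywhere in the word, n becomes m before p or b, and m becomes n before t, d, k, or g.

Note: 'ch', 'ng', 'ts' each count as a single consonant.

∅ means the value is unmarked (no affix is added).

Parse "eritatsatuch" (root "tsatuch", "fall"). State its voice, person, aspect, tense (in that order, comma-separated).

Segment: e-r-ta-tsatuch.
voice: ∅ → active.
person: ts/ta- → 2nd person.
aspect: r- → habitual.
tense: e- → future.

active, 2nd person, habitual, future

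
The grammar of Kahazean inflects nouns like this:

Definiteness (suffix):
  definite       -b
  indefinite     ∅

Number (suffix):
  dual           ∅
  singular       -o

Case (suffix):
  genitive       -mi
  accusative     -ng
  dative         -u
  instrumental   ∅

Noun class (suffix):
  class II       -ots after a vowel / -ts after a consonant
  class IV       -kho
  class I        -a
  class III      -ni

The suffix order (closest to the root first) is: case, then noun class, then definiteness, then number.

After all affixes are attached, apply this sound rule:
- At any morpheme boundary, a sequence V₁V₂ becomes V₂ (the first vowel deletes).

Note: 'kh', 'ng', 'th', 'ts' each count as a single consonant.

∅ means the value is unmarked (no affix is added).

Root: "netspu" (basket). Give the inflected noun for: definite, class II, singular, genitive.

netspumotsbo

Attach case genitive -mi → netspumi.
Attach noun class class II -ots (after vowel 'i') → netspumiots.
Attach definiteness definite -b → netspumiotsb.
Attach number singular -o → netspumiotsbo.
Apply vowel deletion: netspumiotsbo → netspumotsbo.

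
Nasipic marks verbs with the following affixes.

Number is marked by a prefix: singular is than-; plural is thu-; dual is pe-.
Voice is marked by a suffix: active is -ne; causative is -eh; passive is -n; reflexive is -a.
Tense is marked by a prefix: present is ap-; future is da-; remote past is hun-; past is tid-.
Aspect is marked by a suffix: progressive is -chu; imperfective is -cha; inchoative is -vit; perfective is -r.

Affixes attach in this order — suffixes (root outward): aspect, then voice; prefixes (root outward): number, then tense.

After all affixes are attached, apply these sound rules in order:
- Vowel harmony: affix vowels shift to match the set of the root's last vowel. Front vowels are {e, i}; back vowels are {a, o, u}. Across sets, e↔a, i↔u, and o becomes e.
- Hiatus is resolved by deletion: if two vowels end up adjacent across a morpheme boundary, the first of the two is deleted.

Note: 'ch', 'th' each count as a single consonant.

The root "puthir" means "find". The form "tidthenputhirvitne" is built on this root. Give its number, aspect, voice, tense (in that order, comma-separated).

Segment: tid-than-puthir-vit-ne.
number: than- → singular.
aspect: -vit → inchoative.
voice: -ne → active.
tense: tid- → past.

singular, inchoative, active, past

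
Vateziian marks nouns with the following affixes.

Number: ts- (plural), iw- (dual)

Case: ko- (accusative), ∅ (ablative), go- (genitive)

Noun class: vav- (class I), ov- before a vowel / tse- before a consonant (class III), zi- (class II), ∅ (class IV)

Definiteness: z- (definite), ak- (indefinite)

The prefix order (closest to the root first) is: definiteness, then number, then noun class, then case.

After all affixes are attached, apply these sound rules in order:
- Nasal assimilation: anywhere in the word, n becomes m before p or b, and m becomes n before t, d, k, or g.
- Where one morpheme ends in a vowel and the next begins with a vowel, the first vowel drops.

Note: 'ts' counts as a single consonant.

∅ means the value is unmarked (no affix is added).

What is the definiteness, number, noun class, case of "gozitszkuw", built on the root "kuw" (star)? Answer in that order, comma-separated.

Segment: go-zi-ts-z-kuw.
definiteness: z- → definite.
number: ts- → plural.
noun class: zi- → class II.
case: go- → genitive.

definite, plural, class II, genitive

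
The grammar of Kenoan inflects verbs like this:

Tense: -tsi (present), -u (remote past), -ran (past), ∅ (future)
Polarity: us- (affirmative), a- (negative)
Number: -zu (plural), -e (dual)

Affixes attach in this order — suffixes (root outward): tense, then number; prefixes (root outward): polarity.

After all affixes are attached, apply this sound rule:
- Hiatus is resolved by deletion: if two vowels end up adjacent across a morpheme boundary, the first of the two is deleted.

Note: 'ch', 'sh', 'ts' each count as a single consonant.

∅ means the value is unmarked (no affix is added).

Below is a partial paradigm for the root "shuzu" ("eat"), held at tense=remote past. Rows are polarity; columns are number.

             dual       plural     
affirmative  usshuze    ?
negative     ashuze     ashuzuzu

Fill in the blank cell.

usshuzuzu

Attach tense remote past -u → shuzuu.
Attach number plural -zu → shuzuuzu.
Attach polarity affirmative us- → usshuzuuzu.
Apply vowel deletion: usshuzuuzu → usshuzuzu.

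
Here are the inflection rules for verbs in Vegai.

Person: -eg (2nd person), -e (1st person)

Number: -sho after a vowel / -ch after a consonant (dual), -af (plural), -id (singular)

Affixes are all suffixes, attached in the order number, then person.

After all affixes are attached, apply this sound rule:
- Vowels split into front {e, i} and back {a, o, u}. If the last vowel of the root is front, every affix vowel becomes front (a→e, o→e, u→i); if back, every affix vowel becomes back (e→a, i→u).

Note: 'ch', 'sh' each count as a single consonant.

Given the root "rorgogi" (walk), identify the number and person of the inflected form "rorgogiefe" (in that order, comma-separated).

Segment: rorgogi-af-e.
number: -af → plural.
person: -e → 1st person.

plural, 1st person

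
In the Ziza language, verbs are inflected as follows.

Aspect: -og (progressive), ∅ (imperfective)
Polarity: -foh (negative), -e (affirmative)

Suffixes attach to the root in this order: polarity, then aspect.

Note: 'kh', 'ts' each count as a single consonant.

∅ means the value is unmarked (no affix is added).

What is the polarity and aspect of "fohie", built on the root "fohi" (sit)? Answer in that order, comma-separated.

affirmative, imperfective

Segment: fohi-e.
polarity: -e → affirmative.
aspect: ∅ → imperfective.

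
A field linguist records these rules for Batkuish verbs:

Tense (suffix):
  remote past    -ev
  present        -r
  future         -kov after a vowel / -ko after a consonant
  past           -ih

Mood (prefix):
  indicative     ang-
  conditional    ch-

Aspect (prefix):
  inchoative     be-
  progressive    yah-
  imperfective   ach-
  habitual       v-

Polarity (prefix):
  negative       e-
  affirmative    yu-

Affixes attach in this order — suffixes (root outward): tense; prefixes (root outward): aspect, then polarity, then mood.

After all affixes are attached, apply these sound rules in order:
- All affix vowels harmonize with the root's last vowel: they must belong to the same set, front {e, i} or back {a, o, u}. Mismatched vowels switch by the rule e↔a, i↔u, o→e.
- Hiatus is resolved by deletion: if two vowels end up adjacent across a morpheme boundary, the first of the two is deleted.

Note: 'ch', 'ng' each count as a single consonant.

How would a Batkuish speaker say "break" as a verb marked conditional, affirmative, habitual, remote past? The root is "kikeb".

Attach aspect habitual v- → vkikeb.
Attach tense remote past -ev → vkikebev.
Attach polarity affirmative yu- → yuvkikebev.
Attach mood conditional ch- → chyuvkikebev.
Apply vowel harmony: chyuvkikebev → chyivkikebev.
Vowel deletion: no change.

chyivkikebev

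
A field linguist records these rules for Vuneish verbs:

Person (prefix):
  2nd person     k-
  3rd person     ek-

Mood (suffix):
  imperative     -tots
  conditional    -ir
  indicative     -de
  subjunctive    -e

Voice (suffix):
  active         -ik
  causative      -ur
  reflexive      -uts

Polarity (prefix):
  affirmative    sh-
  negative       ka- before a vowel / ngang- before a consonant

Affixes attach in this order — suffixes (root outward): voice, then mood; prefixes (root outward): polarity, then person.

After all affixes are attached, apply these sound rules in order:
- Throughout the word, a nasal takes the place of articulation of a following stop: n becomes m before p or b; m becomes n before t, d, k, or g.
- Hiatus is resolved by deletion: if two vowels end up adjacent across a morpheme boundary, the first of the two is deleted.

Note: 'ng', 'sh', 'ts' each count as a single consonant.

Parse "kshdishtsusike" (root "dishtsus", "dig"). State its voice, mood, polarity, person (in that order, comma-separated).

Segment: k-sh-dishtsus-ik-e.
voice: -ik → active.
mood: -e → subjunctive.
polarity: sh- → affirmative.
person: k- → 2nd person.

active, subjunctive, affirmative, 2nd person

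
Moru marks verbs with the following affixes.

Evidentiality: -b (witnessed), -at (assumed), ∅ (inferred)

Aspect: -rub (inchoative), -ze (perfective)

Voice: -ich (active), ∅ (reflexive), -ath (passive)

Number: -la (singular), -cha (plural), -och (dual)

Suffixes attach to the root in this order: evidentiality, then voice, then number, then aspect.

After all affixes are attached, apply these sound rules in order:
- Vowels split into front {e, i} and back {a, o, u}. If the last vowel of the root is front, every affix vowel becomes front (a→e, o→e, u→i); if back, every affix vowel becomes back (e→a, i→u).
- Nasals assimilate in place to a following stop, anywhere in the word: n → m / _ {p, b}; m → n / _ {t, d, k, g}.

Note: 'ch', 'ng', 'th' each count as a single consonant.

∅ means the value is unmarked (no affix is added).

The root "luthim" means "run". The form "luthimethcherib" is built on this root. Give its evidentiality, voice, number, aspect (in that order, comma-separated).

inferred, passive, plural, inchoative

Segment: luthim-ath-cha-rub.
evidentiality: ∅ → inferred.
voice: -ath → passive.
number: -cha → plural.
aspect: -rub → inchoative.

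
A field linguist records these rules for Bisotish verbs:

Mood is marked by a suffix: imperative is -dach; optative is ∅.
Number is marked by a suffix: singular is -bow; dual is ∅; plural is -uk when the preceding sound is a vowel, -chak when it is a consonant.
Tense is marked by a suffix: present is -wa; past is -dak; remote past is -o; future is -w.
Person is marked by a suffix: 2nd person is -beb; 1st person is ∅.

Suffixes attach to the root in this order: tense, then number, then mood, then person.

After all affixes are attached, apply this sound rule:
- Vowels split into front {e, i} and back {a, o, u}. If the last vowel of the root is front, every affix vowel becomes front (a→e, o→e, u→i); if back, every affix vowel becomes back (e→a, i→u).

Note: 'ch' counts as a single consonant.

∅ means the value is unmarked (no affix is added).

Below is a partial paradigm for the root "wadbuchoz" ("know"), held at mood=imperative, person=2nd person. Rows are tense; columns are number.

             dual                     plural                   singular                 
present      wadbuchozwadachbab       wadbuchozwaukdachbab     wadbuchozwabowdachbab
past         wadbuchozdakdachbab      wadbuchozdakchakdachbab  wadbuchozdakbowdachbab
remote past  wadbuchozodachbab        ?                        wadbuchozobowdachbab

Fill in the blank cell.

wadbuchozoukdachbab

Attach tense remote past -o → wadbuchozo.
Attach number plural -uk (after vowel 'o') → wadbuchozouk.
Attach mood imperative -dach → wadbuchozoukdach.
Attach person 2nd person -beb → wadbuchozoukdachbeb.
Apply vowel harmony: wadbuchozoukdachbeb → wadbuchozoukdachbab.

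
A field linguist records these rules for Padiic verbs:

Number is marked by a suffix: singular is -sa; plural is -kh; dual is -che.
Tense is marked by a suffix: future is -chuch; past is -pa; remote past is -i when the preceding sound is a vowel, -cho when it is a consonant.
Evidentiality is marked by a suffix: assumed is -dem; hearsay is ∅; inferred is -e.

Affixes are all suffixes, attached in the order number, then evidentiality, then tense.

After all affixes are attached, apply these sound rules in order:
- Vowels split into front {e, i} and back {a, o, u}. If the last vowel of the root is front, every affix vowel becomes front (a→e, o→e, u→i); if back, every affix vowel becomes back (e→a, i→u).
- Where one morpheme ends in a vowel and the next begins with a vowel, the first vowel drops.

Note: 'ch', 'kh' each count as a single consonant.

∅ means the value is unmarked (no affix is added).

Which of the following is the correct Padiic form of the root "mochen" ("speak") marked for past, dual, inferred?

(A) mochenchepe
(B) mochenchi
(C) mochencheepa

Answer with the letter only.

A

Attach number dual -che → mochenche.
Attach evidentiality inferred -e → mochenchee.
Attach tense past -pa → mochencheepa.
Apply vowel harmony: mochencheepa → mochencheepe.
Apply vowel deletion: mochencheepe → mochenchepe.
So the correct form is mochenchepe, option (A).
(B) mochenchi is wrong: it uses remote past instead of past for tense.
(C) mochencheepa is wrong: it fails to apply the sound rule(s).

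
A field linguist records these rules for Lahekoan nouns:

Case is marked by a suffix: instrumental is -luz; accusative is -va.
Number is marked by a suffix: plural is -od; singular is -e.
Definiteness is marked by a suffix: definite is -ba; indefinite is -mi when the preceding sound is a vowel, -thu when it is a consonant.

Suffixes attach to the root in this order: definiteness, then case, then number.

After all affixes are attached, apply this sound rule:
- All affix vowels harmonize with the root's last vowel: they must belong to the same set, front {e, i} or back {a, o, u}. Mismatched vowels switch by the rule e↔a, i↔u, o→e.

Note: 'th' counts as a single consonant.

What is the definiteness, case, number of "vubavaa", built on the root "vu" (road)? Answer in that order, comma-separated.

definite, accusative, singular

Segment: vu-ba-va-e.
definiteness: -ba → definite.
case: -va → accusative.
number: -e → singular.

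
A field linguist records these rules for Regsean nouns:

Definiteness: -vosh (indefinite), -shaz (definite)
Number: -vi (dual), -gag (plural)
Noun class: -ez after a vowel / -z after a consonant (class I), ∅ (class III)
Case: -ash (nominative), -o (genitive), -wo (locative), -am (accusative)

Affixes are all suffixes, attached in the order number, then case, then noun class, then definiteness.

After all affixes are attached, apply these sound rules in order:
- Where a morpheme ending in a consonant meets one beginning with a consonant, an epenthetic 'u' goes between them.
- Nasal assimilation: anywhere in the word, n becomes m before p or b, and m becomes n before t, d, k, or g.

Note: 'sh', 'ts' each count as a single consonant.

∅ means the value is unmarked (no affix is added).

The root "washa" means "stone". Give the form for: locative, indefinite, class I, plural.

washagaguwoezuvosh

Attach number plural -gag → washagag.
Attach case locative -wo → washagagwo.
Attach noun class class I -ez (after vowel 'o') → washagagwoez.
Attach definiteness indefinite -vosh → washagagwoezvosh.
Apply epenthesis: washagagwoezvosh → washagaguwoezuvosh.
Nasal assimilation: no change.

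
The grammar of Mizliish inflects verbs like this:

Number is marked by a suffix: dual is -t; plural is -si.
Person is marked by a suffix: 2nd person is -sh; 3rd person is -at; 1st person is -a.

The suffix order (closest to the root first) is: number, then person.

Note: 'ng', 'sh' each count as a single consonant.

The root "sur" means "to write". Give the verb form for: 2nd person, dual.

surtsh

Attach number dual -t → surt.
Attach person 2nd person -sh → surtsh.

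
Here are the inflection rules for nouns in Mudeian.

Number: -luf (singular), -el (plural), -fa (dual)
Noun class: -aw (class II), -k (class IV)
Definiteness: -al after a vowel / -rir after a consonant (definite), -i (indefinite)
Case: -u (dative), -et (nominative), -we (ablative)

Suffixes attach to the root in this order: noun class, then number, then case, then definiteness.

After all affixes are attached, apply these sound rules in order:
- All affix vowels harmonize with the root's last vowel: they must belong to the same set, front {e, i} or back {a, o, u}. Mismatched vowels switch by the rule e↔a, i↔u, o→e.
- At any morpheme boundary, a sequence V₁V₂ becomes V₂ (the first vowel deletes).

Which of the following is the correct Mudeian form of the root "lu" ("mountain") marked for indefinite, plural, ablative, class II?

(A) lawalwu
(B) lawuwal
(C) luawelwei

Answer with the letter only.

Attach noun class class II -aw → luaw.
Attach number plural -el → luawel.
Attach case ablative -we → luawelwe.
Attach definiteness indefinite -i → luawelwei.
Apply vowel harmony: luawelwei → luawalwau.
Apply vowel deletion: luawalwau → lawalwu.
So the correct form is lawalwu, option (A).
(C) luawelwei is wrong: it fails to apply the sound rule(s).
(B) lawuwal is wrong: it has the affixes in the wrong order.

A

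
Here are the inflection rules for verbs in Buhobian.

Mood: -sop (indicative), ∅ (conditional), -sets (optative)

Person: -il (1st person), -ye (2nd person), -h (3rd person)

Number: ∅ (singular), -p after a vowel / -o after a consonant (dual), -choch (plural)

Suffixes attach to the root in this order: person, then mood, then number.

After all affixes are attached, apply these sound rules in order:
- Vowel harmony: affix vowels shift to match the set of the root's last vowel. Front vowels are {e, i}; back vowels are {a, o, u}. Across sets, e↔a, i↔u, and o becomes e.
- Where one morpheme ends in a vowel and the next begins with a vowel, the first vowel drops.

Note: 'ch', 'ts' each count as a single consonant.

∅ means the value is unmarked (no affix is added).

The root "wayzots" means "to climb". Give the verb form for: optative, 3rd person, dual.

wayzotshsatso

Attach person 3rd person -h → wayzotsh.
Attach mood optative -sets → wayzotshsets.
Attach number dual -o (after consonant 'ts') → wayzotshsetso.
Apply vowel harmony: wayzotshsetso → wayzotshsatso.
Vowel deletion: no change.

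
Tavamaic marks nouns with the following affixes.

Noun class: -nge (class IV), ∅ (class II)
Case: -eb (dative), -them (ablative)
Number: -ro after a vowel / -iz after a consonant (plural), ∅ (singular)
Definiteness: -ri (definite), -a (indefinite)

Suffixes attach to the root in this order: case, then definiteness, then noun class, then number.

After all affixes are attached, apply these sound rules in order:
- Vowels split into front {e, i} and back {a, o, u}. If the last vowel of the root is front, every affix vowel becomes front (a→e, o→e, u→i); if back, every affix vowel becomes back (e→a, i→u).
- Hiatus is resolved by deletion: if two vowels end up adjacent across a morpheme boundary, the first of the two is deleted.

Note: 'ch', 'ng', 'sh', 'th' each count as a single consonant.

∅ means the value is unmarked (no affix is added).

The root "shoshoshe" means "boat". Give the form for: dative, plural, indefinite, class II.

shoshoshebere

Attach case dative -eb → shoshosheeb.
Attach definiteness indefinite -a → shoshosheeba.
noun class = class II: zero marking, form stays shoshosheeba.
Attach number plural -ro (after vowel 'a') → shoshosheebaro.
Apply vowel harmony: shoshosheebaro → shoshosheebere.
Apply vowel deletion: shoshosheebere → shoshoshebere.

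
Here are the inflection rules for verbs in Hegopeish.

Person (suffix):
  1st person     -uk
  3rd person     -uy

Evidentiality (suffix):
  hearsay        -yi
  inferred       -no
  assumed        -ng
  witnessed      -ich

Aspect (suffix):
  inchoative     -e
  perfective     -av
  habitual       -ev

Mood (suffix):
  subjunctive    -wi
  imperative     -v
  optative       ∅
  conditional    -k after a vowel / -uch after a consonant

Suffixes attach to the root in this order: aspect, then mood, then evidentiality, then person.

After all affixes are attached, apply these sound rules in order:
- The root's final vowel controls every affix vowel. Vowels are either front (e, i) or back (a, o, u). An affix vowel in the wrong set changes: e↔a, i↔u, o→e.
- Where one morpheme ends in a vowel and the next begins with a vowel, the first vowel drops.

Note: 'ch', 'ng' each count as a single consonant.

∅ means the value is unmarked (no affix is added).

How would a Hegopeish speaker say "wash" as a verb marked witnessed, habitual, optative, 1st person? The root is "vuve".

Attach aspect habitual -ev → vuveev.
mood = optative: zero marking, form stays vuveev.
Attach evidentiality witnessed -ich → vuveevich.
Attach person 1st person -uk → vuveevichuk.
Apply vowel harmony: vuveevichuk → vuveevichik.
Apply vowel deletion: vuveevichik → vuvevichik.

vuvevichik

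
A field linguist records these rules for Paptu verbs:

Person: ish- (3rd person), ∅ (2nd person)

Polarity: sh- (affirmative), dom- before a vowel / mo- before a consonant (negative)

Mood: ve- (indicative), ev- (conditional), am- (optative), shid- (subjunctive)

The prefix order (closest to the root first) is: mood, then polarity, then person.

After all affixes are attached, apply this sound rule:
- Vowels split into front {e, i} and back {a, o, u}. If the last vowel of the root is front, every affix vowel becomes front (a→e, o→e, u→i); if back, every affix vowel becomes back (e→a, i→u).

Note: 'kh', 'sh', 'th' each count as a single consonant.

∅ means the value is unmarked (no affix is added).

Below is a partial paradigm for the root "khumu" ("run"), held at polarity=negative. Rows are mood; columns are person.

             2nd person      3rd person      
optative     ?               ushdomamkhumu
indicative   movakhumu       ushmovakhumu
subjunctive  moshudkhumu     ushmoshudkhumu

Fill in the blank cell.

Attach mood optative am- → amkhumu.
Attach polarity negative dom- (before vowel 'a') → domamkhumu.
person = 2nd person: zero marking, form stays domamkhumu.
Vowel harmony: no change.

domamkhumu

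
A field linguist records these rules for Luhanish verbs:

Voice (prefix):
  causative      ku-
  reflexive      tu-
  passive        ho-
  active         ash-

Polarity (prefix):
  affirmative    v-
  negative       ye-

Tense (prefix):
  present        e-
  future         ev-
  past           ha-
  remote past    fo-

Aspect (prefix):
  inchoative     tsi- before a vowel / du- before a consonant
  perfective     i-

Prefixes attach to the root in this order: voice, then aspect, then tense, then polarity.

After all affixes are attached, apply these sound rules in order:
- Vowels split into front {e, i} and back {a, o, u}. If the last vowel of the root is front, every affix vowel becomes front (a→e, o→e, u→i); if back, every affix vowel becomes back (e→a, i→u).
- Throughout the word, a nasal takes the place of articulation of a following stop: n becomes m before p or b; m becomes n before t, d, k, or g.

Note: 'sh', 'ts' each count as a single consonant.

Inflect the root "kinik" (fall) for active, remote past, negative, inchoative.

yefetsieshkinik

Attach voice active ash- → ashkinik.
Attach aspect inchoative tsi- (before vowel 'a') → tsiashkinik.
Attach tense remote past fo- → fotsiashkinik.
Attach polarity negative ye- → yefotsiashkinik.
Apply vowel harmony: yefotsiashkinik → yefetsieshkinik.
Nasal assimilation: no change.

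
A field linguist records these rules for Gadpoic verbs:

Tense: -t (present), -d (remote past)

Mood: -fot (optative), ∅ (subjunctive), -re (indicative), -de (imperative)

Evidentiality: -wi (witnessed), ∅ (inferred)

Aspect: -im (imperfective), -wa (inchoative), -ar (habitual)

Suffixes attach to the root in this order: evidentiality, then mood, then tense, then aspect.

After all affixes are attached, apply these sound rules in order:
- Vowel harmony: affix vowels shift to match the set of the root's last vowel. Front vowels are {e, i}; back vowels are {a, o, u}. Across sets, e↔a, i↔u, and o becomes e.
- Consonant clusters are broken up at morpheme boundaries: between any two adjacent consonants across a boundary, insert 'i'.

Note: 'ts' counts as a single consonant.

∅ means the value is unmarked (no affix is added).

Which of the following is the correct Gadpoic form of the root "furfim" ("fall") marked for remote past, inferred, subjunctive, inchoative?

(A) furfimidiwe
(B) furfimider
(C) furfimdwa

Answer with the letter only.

A

evidentiality = inferred: zero marking, form stays furfim.
mood = subjunctive: zero marking, form stays furfim.
Attach tense remote past -d → furfimd.
Attach aspect inchoative -wa → furfimdwa.
Apply vowel harmony: furfimdwa → furfimdwe.
Apply epenthesis: furfimdwe → furfimidiwe.
So the correct form is furfimidiwe, option (A).
(C) furfimdwa is wrong: it fails to apply the sound rule(s).
(B) furfimider is wrong: it uses habitual instead of inchoative for aspect.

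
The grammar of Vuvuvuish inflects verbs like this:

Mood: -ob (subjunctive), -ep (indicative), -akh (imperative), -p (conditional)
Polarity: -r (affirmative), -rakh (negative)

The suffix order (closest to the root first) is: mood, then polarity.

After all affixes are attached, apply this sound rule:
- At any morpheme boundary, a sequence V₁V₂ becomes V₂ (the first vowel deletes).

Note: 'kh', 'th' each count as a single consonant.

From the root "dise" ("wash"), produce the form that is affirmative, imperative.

Attach mood imperative -akh → diseakh.
Attach polarity affirmative -r → diseakhr.
Apply vowel deletion: diseakhr → disakhr.

disakhr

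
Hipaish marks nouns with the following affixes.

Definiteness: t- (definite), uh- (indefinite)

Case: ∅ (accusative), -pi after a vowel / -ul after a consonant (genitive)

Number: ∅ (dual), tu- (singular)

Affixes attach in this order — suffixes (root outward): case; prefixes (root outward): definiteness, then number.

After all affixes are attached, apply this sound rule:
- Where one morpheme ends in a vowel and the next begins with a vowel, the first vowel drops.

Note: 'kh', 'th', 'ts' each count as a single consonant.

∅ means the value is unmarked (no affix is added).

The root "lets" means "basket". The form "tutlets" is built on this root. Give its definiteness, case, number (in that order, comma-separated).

Segment: tu-t-lets.
definiteness: t- → definite.
case: ∅ → accusative.
number: tu- → singular.

definite, accusative, singular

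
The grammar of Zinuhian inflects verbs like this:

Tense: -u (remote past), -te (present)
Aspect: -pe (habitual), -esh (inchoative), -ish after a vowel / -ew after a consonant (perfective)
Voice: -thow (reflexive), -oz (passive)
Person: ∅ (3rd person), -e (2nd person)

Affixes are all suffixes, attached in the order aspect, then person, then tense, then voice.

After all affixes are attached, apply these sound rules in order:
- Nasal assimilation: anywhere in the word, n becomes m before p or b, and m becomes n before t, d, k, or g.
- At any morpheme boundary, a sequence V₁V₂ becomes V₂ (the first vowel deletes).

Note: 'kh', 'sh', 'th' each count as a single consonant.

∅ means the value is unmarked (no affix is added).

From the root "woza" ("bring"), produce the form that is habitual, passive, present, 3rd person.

wozapetoz

Attach aspect habitual -pe → wozape.
person = 3rd person: zero marking, form stays wozape.
Attach tense present -te → wozapete.
Attach voice passive -oz → wozapeteoz.
Nasal assimilation: no change.
Apply vowel deletion: wozapeteoz → wozapetoz.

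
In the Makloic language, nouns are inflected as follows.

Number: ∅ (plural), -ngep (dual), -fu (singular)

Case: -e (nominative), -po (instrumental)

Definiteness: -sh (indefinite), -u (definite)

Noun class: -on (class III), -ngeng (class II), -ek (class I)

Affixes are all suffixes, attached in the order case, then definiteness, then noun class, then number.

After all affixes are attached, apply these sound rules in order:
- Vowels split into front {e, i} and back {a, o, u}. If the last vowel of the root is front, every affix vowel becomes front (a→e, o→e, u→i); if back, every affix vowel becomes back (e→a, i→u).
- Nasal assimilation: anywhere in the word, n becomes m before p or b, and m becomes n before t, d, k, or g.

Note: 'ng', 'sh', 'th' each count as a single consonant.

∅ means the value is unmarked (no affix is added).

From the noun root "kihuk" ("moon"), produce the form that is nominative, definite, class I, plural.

kihukauak

Attach case nominative -e → kihuke.
Attach definiteness definite -u → kihukeu.
Attach noun class class I -ek → kihukeuek.
number = plural: zero marking, form stays kihukeuek.
Apply vowel harmony: kihukeuek → kihukauak.
Nasal assimilation: no change.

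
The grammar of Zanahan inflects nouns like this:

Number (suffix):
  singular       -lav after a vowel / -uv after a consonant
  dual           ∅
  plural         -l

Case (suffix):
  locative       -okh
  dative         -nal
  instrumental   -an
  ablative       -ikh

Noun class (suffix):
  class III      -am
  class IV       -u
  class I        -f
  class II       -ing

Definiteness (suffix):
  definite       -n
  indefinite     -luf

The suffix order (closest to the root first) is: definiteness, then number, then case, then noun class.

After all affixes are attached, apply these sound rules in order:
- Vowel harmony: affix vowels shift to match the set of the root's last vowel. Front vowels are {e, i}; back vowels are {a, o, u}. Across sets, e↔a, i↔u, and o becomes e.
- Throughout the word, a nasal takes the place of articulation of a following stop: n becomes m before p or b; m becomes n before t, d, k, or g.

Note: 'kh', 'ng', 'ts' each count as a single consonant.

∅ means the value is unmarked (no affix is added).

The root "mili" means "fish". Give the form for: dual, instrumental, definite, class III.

Attach definiteness definite -n → milin.
number = dual: zero marking, form stays milin.
Attach case instrumental -an → milinan.
Attach noun class class III -am → milinanam.
Apply vowel harmony: milinanam → milinenem.
Nasal assimilation: no change.

milinenem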